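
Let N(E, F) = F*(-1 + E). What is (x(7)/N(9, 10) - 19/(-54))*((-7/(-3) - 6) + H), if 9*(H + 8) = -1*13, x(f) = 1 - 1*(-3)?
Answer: -12803/2430 ≈ -5.2687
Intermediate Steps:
x(f) = 4 (x(f) = 1 + 3 = 4)
H = -85/9 (H = -8 + (-1*13)/9 = -8 + (1/9)*(-13) = -8 - 13/9 = -85/9 ≈ -9.4444)
(x(7)/N(9, 10) - 19/(-54))*((-7/(-3) - 6) + H) = (4/((10*(-1 + 9))) - 19/(-54))*((-7/(-3) - 6) - 85/9) = (4/((10*8)) - 19*(-1/54))*((-7*(-1/3) - 6) - 85/9) = (4/80 + 19/54)*((7/3 - 6) - 85/9) = (4*(1/80) + 19/54)*(-11/3 - 85/9) = (1/20 + 19/54)*(-118/9) = (217/540)*(-118/9) = -12803/2430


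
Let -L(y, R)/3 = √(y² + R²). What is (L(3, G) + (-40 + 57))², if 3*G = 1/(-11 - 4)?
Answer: (255 - √18226)²/225 ≈ 63.996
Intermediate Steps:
G = -1/45 (G = 1/(3*(-11 - 4)) = (⅓)/(-15) = (⅓)*(-1/15) = -1/45 ≈ -0.022222)
L(y, R) = -3*√(R² + y²) (L(y, R) = -3*√(y² + R²) = -3*√(R² + y²))
(L(3, G) + (-40 + 57))² = (-3*√((-1/45)² + 3²) + (-40 + 57))² = (-3*√(1/2025 + 9) + 17)² = (-√18226/15 + 17)² = (17 - √18226/15)²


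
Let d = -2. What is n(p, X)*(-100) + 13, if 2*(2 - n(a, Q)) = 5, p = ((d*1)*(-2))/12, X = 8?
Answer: 63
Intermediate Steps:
p = 1/3 (p = (-2*1*(-2))/12 = -2*(-2)*(1/12) = 4*(1/12) = 1/3 ≈ 0.33333)
n(a, Q) = -1/2 (n(a, Q) = 2 - 1/2*5 = 2 - 5/2 = -1/2)
n(p, X)*(-100) + 13 = -1/2*(-100) + 13 = 50 + 13 = 63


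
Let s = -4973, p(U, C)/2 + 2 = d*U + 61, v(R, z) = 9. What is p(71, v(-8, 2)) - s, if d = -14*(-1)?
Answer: 7079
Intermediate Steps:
d = 14
p(U, C) = 118 + 28*U (p(U, C) = -4 + 2*(14*U + 61) = -4 + 2*(61 + 14*U) = -4 + (122 + 28*U) = 118 + 28*U)
p(71, v(-8, 2)) - s = (118 + 28*71) - 1*(-4973) = (118 + 1988) + 4973 = 2106 + 4973 = 7079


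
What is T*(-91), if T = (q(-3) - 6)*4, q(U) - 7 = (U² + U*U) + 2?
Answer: -7644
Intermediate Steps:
q(U) = 9 + 2*U² (q(U) = 7 + ((U² + U*U) + 2) = 7 + ((U² + U²) + 2) = 7 + (2*U² + 2) = 7 + (2 + 2*U²) = 9 + 2*U²)
T = 84 (T = ((9 + 2*(-3)²) - 6)*4 = ((9 + 2*9) - 6)*4 = ((9 + 18) - 6)*4 = (27 - 6)*4 = 21*4 = 84)
T*(-91) = 84*(-91) = -7644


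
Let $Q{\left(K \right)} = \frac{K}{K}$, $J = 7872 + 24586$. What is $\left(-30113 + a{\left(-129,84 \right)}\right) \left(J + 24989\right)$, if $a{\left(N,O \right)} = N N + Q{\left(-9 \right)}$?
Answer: $-773868537$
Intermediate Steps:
$J = 32458$
$Q{\left(K \right)} = 1$
$a{\left(N,O \right)} = 1 + N^{2}$ ($a{\left(N,O \right)} = N N + 1 = N^{2} + 1 = 1 + N^{2}$)
$\left(-30113 + a{\left(-129,84 \right)}\right) \left(J + 24989\right) = \left(-30113 + \left(1 + \left(-129\right)^{2}\right)\right) \left(32458 + 24989\right) = \left(-30113 + \left(1 + 16641\right)\right) 57447 = \left(-30113 + 16642\right) 57447 = \left(-13471\right) 57447 = -773868537$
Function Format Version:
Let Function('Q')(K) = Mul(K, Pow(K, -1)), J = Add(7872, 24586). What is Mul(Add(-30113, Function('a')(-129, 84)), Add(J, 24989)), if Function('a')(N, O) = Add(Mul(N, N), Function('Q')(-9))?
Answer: -773868537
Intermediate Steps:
J = 32458
Function('Q')(K) = 1
Function('a')(N, O) = Add(1, Pow(N, 2)) (Function('a')(N, O) = Add(Mul(N, N), 1) = Add(Pow(N, 2), 1) = Add(1, Pow(N, 2)))
Mul(Add(-30113, Function('a')(-129, 84)), Add(J, 24989)) = Mul(Add(-30113, Add(1, Pow(-129, 2))), Add(32458, 24989)) = Mul(Add(-30113, Add(1, 16641)), 57447) = Mul(Add(-30113, 16642), 57447) = Mul(-13471, 57447) = -773868537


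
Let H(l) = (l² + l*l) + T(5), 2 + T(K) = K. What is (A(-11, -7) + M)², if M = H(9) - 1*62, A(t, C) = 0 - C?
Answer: 12100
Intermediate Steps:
T(K) = -2 + K
H(l) = 3 + 2*l² (H(l) = (l² + l*l) + (-2 + 5) = (l² + l²) + 3 = 2*l² + 3 = 3 + 2*l²)
A(t, C) = -C
M = 103 (M = (3 + 2*9²) - 1*62 = (3 + 2*81) - 62 = (3 + 162) - 62 = 165 - 62 = 103)
(A(-11, -7) + M)² = (-1*(-7) + 103)² = (7 + 103)² = 110² = 12100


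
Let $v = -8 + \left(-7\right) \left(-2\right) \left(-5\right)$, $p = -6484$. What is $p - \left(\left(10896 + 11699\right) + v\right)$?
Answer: $-29001$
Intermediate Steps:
$v = -78$ ($v = -8 + 14 \left(-5\right) = -8 - 70 = -78$)
$p - \left(\left(10896 + 11699\right) + v\right) = -6484 - \left(\left(10896 + 11699\right) - 78\right) = -6484 - \left(22595 - 78\right) = -6484 - 22517 = -29001$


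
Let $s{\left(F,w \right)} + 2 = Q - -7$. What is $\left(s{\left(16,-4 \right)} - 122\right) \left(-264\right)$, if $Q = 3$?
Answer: $30096$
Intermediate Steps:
$s{\left(F,w \right)} = 8$ ($s{\left(F,w \right)} = -2 + \left(3 - -7\right) = -2 + \left(3 + 7\right) = -2 + 10 = 8$)
$\left(s{\left(16,-4 \right)} - 122\right) \left(-264\right) = \left(8 - 122\right) \left(-264\right) = \left(-114\right) \left(-264\right) = 30096$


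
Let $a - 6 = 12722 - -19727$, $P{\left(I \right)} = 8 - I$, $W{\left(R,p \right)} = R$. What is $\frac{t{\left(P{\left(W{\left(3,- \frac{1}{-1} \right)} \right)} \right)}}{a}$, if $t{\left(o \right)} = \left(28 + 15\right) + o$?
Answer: $\frac{48}{32455} \approx 0.001479$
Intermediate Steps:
$a = 32455$ ($a = 6 + \left(12722 - -19727\right) = 6 + \left(12722 + 19727\right) = 6 + 32449 = 32455$)
$t{\left(o \right)} = 43 + o$
$\frac{t{\left(P{\left(W{\left(3,- \frac{1}{-1} \right)} \right)} \right)}}{a} = \frac{43 + \left(8 - 3\right)}{32455} = \left(43 + \left(8 - 3\right)\right) \frac{1}{32455} = \left(43 + 5\right) \frac{1}{32455} = 48 \cdot \frac{1}{32455} = \frac{48}{32455}$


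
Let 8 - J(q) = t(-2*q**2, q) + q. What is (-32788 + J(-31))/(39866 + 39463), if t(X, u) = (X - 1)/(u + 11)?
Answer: -656903/1586580 ≈ -0.41404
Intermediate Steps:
t(X, u) = (-1 + X)/(11 + u)
J(q) = 8 - q - (-1 - 2*q**2)/(11 + q) (J(q) = 8 - ((-1 - 2*q**2)/(11 + q) + q) = 8 - (q + (-1 - 2*q**2)/(11 + q)) = 8 + (-q - (-1 - 2*q**2)/(11 + q)) = 8 - q - (-1 - 2*q**2)/(11 + q))
(-32788 + J(-31))/(39866 + 39463) = (-32788 + (89 + (-31)**2 - 3*(-31))/(11 - 31))/(39866 + 39463) = (-32788 + (89 + 961 + 93)/(-20))/79329 = (-32788 - 1/20*1143)*(1/79329) = (-32788 - 1143/20)*(1/79329) = -656903/20*1/79329 = -656903/1586580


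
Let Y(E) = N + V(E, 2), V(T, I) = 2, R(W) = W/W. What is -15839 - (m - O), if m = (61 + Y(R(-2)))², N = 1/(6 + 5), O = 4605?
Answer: -1840950/121 ≈ -15214.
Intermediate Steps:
R(W) = 1
N = 1/11 ≈ 0.090909
Y(E) = 23/11 (Y(E) = 1/11 + 2 = 23/11)
m = 481636/121 (m = (61 + 23/11)² = (694/11)² = 481636/121 ≈ 3980.5)
-15839 - (m - O) = -15839 - (481636/121 - 1*4605) = -15839 - (481636/121 - 4605) = -15839 - 1*(-75569/121) = -15839 + 75569/121 = -1840950/121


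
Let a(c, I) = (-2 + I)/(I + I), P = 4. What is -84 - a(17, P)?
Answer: -337/4 ≈ -84.250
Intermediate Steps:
a(c, I) = (-2 + I)/(2*I) (a(c, I) = (-2 + I)/((2*I)) = (-2 + I)*(1/(2*I)) = (-2 + I)/(2*I))
-84 - a(17, P) = -84 - (-2 + 4)/(2*4) = -84 - 2/(2*4) = -84 - 1*¼ = -84 - ¼ = -337/4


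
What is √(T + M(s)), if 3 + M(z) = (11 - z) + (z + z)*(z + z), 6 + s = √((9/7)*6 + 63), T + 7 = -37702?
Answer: √(-1826139 - 1029*√385)/7 ≈ 194.11*I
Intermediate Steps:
T = -37709 (T = -7 - 37702 = -37709)
s = -6 + 3*√385/7 (s = -6 + √((9/7)*6 + 63) = -6 + √(54/7 + 63) = -6 + √(495/7) = -6 + 3*√385/7 ≈ 2.4092)
M(z) = 8 - z + 4*z² (M(z) = -3 + ((11 - z) + (z + z)*(z + z)) = -3 + ((11 - z) + (2*z)*(2*z)) = -3 + ((11 - z) + 4*z²) = -3 + (11 - z + 4*z²) = 8 - z + 4*z²)
√(T + M(s)) = √(-37709 + (8 - (-6 + 3*√385/7) + 4*(-6 + 3*√385/7)²)) = √(-37709 + (8 + (6 - 3*√385/7) + 4*(-6 + 3*√385/7)²)) = √(-37709 + (14 + 4*(-6 + 3*√385/7)² - 3*√385/7)) = √(-37695 + 4*(-6 + 3*√385/7)² - 3*√385/7)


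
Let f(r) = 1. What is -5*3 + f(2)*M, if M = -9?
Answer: -24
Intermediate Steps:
-5*3 + f(2)*M = -5*3 + 1*(-9) = -15 - 9 = -24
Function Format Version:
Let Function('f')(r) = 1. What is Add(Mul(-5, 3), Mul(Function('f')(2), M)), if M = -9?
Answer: -24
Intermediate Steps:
Add(Mul(-5, 3), Mul(Function('f')(2), M)) = Add(Mul(-5, 3), Mul(1, -9)) = Add(-15, -9) = -24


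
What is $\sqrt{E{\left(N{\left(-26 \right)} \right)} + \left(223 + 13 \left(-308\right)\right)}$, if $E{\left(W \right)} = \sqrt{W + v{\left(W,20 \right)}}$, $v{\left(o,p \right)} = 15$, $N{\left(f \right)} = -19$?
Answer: $\sqrt{-3781 + 2 i} \approx 0.0163 + 61.49 i$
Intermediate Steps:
$E{\left(W \right)} = \sqrt{15 + W}$ ($E{\left(W \right)} = \sqrt{W + 15} = \sqrt{15 + W}$)
$\sqrt{E{\left(N{\left(-26 \right)} \right)} + \left(223 + 13 \left(-308\right)\right)} = \sqrt{\sqrt{15 - 19} + \left(223 + 13 \left(-308\right)\right)} = \sqrt{\sqrt{-4} + \left(223 - 4004\right)} = \sqrt{2 i - 3781} = \sqrt{-3781 + 2 i}$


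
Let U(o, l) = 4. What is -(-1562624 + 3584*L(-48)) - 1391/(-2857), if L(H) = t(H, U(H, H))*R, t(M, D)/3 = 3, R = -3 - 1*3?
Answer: 5017350511/2857 ≈ 1.7562e+6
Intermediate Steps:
R = -6 (R = -3 - 3 = -6)
t(M, D) = 9 (t(M, D) = 3*3 = 9)
L(H) = -54 (L(H) = 9*(-6) = -54)
-(-1562624 + 3584*L(-48)) - 1391/(-2857) = -3584/(1/(-54 - 436)) - 1391/(-2857) = -3584/(1/(-490)) - 1391*(-1/2857) = -3584/(-1/490) + 1391/2857 = -3584*(-490) + 1391/2857 = 1756160 + 1391/2857 = 5017350511/2857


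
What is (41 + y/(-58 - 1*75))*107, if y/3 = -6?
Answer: 585397/133 ≈ 4401.5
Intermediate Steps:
y = -18 (y = 3*(-6) = -18)
(41 + y/(-58 - 1*75))*107 = (41 - 18/(-58 - 1*75))*107 = (41 - 18/(-58 - 75))*107 = (41 - 18/(-133))*107 = (41 - 18*(-1/133))*107 = (41 + 18/133)*107 = (5471/133)*107 = 585397/133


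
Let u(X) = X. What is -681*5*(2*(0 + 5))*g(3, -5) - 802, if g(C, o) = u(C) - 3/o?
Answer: -123382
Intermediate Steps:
g(C, o) = C - 3/o
-681*5*(2*(0 + 5))*g(3, -5) - 802 = -681*5*(2*(0 + 5))*(3 - 3/(-5)) - 802 = -681*5*(2*5)*(3 - 3*(-⅕)) - 802 = -681*5*10*(3 + ⅗) - 802 = -34050*18/5 - 802 = -681*180 - 802 = -122580 - 802 = -123382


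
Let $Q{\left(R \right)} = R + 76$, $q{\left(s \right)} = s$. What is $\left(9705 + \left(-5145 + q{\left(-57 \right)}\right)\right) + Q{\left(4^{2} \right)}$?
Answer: $4595$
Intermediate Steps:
$Q{\left(R \right)} = 76 + R$
$\left(9705 + \left(-5145 + q{\left(-57 \right)}\right)\right) + Q{\left(4^{2} \right)} = \left(9705 - 5202\right) + \left(76 + 4^{2}\right) = \left(9705 - 5202\right) + \left(76 + 16\right) = 4503 + 92 = 4595$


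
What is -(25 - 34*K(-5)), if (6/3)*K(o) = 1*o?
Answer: -110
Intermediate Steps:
K(o) = o/2 (K(o) = (1*o)/2 = o/2)
-(25 - 34*K(-5)) = -(25 - 17*(-5)) = -(25 - 34*(-5/2)) = -(25 + 85) = -1*110 = -110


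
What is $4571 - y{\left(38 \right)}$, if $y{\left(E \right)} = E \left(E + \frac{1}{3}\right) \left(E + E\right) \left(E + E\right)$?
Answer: $- \frac{25227407}{3} \approx -8.4091 \cdot 10^{6}$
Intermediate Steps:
$y{\left(E \right)} = 4 E^{3} \left(\frac{1}{3} + E\right)$ ($y{\left(E \right)} = E \left(E + \frac{1}{3}\right) 2 E 2 E = E \left(\frac{1}{3} + E\right) 4 E^{2} = 4 E^{3} \left(\frac{1}{3} + E\right)$)
$4571 - y{\left(38 \right)} = 4571 - 38^{3} \left(\frac{4}{3} + 4 \cdot 38\right) = 4571 - 54872 \left(\frac{4}{3} + 152\right) = 4571 - 54872 \cdot \frac{460}{3} = 4571 - \frac{25241120}{3} = - \frac{25227407}{3}$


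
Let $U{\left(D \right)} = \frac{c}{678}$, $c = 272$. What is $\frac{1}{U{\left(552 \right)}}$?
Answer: $\frac{339}{136} \approx 2.4926$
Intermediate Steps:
$U{\left(D \right)} = \frac{136}{339}$ ($U{\left(D \right)} = \frac{272}{678} = 272 \cdot \frac{1}{678} = \frac{136}{339}$)
$\frac{1}{U{\left(552 \right)}} = \frac{1}{\frac{136}{339}} = \frac{339}{136}$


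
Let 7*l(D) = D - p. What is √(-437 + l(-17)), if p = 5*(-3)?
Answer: I*√21427/7 ≈ 20.911*I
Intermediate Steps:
p = -15
l(D) = 15/7 + D/7 (l(D) = (D - 1*(-15))/7 = (D + 15)/7 = (15 + D)/7 = 15/7 + D/7)
√(-437 + l(-17)) = √(-437 + (15/7 + (⅐)*(-17))) = √(-437 + (15/7 - 17/7)) = √(-437 - 2/7) = √(-3061/7) = I*√21427/7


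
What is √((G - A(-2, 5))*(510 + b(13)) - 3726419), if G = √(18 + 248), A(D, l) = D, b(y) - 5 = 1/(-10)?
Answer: √(-372538920 + 51490*√266)/10 ≈ 1927.9*I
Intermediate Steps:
b(y) = 49/10 (b(y) = 5 + 1/(-10) = 5 - ⅒ = 49/10)
G = √266 ≈ 16.310
√((G - A(-2, 5))*(510 + b(13)) - 3726419) = √((√266 - 1*(-2))*(510 + 49/10) - 3726419) = √((√266 + 2)*(5149/10) - 3726419) = √((2 + √266)*(5149/10) - 3726419) = √((5149/5 + 5149*√266/10) - 3726419) = √(-18626946/5 + 5149*√266/10)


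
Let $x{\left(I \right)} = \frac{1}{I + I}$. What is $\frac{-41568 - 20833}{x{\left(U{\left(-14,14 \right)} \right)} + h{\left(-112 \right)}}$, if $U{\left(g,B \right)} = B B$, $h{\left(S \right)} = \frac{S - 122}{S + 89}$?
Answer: $- \frac{562607416}{91751} \approx -6131.9$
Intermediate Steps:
$h{\left(S \right)} = \frac{-122 + S}{89 + S}$
$U{\left(g,B \right)} = B^{2}$
$x{\left(I \right)} = \frac{1}{2 I}$
$\frac{-41568 - 20833}{x{\left(U{\left(-14,14 \right)} \right)} + h{\left(-112 \right)}} = \frac{-41568 - 20833}{\frac{1}{2 \cdot 14^{2}} + \frac{-122 - 112}{89 - 112}} = - \frac{62401}{\frac{1}{2 \cdot 196} + \frac{1}{-23} \left(-234\right)} = - \frac{62401}{\frac{1}{2} \cdot \frac{1}{196} - - \frac{234}{23}} = - \frac{62401}{\frac{1}{392} + \frac{234}{23}} = - \frac{62401}{\frac{91751}{9016}} = \left(-62401\right) \frac{9016}{91751} = - \frac{562607416}{91751}$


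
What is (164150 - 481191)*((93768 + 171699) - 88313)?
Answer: -56165081314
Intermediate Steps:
(164150 - 481191)*((93768 + 171699) - 88313) = -317041*(265467 - 88313) = -317041*177154 = -56165081314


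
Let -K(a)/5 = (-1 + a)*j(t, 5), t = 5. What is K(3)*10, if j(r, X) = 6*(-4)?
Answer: 2400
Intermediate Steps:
j(r, X) = -24
K(a) = -120 + 120*a (K(a) = -5*(-1 + a)*(-24) = -5*(24 - 24*a) = -120 + 120*a)
K(3)*10 = (-120 + 120*3)*10 = (-120 + 360)*10 = 240*10 = 2400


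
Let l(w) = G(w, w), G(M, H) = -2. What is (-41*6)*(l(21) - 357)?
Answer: 88314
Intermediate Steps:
l(w) = -2
(-41*6)*(l(21) - 357) = (-41*6)*(-2 - 357) = -246*(-359) = 88314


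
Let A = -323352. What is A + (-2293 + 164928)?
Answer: -160717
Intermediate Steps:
A + (-2293 + 164928) = -323352 + (-2293 + 164928) = -323352 + 162635 = -160717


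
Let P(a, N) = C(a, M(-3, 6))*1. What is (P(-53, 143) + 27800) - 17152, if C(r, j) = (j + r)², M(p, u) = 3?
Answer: 13148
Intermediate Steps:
P(a, N) = (3 + a)² (P(a, N) = (3 + a)²*1 = (3 + a)²)
(P(-53, 143) + 27800) - 17152 = ((3 - 53)² + 27800) - 17152 = ((-50)² + 27800) - 17152 = (2500 + 27800) - 17152 = 30300 - 17152 = 13148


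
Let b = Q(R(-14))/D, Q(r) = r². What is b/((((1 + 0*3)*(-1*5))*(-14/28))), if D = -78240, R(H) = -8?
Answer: -4/12225 ≈ -0.00032720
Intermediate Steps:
b = -2/2445 (b = (-8)²/(-78240) = 64*(-1/78240) = -2/2445 ≈ -0.00081800)
b/((((1 + 0*3)*(-1*5))*(-14/28))) = -2*2/(5*(1 + 0*3))/2445 = -2*2/(5*(1 + 0))/2445 = -2/(2445*((1*(-5))*(-½))) = -2/(2445*((-5*(-½)))) = -2/(2445*5/2) = -2/2445*⅖ = -4/12225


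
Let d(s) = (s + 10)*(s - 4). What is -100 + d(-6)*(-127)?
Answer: 4980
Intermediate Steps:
d(s) = (-4 + s)*(10 + s) (d(s) = (10 + s)*(-4 + s) = (-4 + s)*(10 + s))
-100 + d(-6)*(-127) = -100 + (-40 + (-6)² + 6*(-6))*(-127) = -100 + (-40 + 36 - 36)*(-127) = -100 - 40*(-127) = -100 + 5080 = 4980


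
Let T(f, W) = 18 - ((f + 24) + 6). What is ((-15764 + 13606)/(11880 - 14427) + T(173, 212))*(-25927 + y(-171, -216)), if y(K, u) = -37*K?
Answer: 9193125200/2547 ≈ 3.6094e+6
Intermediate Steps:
T(f, W) = -12 - f (T(f, W) = 18 - ((24 + f) + 6) = 18 - (30 + f) = 18 + (-30 - f) = -12 - f)
((-15764 + 13606)/(11880 - 14427) + T(173, 212))*(-25927 + y(-171, -216)) = ((-15764 + 13606)/(11880 - 14427) + (-12 - 1*173))*(-25927 - 37*(-171)) = (-2158/(-2547) + (-12 - 173))*(-25927 + 6327) = (-2158*(-1/2547) - 185)*(-19600) = (2158/2547 - 185)*(-19600) = -469037/2547*(-19600) = 9193125200/2547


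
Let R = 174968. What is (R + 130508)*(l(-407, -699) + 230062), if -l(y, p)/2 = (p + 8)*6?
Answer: 72811426504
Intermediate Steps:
l(y, p) = -96 - 12*p (l(y, p) = -2*(p + 8)*6 = -2*(8 + p)*6 = -2*(48 + 6*p) = -96 - 12*p)
(R + 130508)*(l(-407, -699) + 230062) = (174968 + 130508)*((-96 - 12*(-699)) + 230062) = 305476*((-96 + 8388) + 230062) = 305476*(8292 + 230062) = 305476*238354 = 72811426504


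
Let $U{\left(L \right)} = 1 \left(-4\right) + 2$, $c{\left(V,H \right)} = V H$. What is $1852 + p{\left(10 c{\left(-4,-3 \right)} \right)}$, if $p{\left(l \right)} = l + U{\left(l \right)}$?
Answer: $1970$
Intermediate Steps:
$c{\left(V,H \right)} = H V$
$U{\left(L \right)} = -2$ ($U{\left(L \right)} = -4 + 2 = -2$)
$p{\left(l \right)} = -2 + l$ ($p{\left(l \right)} = l - 2 = -2 + l$)
$1852 + p{\left(10 c{\left(-4,-3 \right)} \right)} = 1852 - \left(2 - 10 \left(\left(-3\right) \left(-4\right)\right)\right) = 1852 + \left(-2 + 10 \cdot 12\right) = 1852 + \left(-2 + 120\right) = 1852 + 118 = 1970$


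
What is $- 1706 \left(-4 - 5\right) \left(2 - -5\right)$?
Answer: $107478$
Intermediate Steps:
$- 1706 \left(-4 - 5\right) \left(2 - -5\right) = - 1706 \left(- 9 \left(2 + 5\right)\right) = - 1706 \left(\left(-9\right) 7\right) = \left(-1706\right) \left(-63\right) = 107478$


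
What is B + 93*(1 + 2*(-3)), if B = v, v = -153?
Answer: -618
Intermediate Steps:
B = -153
B + 93*(1 + 2*(-3)) = -153 + 93*(1 + 2*(-3)) = -153 + 93*(1 - 6) = -153 + 93*(-5) = -153 - 465 = -618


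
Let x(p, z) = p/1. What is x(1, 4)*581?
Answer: 581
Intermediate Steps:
x(p, z) = p (x(p, z) = p*1 = p)
x(1, 4)*581 = 1*581 = 581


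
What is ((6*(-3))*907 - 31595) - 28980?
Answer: -76901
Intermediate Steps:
((6*(-3))*907 - 31595) - 28980 = (-18*907 - 31595) - 28980 = (-16326 - 31595) - 28980 = -47921 - 28980 = -76901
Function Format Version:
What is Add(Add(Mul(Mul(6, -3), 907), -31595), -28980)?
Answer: -76901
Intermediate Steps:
Add(Add(Mul(Mul(6, -3), 907), -31595), -28980) = Add(Add(Mul(-18, 907), -31595), -28980) = Add(Add(-16326, -31595), -28980) = Add(-47921, -28980) = -76901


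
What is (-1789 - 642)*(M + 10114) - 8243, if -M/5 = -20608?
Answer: -275085617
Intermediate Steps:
M = 103040 (M = -5*(-20608) = 103040)
(-1789 - 642)*(M + 10114) - 8243 = (-1789 - 642)*(103040 + 10114) - 8243 = -2431*113154 - 8243 = -275077374 - 8243 = -275085617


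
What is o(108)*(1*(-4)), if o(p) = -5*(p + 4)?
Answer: 2240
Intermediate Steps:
o(p) = -20 - 5*p (o(p) = -5*(4 + p) = -20 - 5*p)
o(108)*(1*(-4)) = (-20 - 5*108)*(1*(-4)) = (-20 - 540)*(-4) = -560*(-4) = 2240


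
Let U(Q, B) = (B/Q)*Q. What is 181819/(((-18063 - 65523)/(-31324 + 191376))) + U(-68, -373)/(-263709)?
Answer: -1279010382688219/3673730079 ≈ -3.4815e+5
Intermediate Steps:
U(Q, B) = B
181819/(((-18063 - 65523)/(-31324 + 191376))) + U(-68, -373)/(-263709) = 181819/(((-18063 - 65523)/(-31324 + 191376))) - 373/(-263709) = 181819/((-83586/160052)) - 373*(-1/263709) = 181819/((-83586*1/160052)) + 373/263709 = 181819/(-41793/80026) + 373/263709 = 181819*(-80026/41793) + 373/263709 = -14550247294/41793 + 373/263709 = -1279010382688219/3673730079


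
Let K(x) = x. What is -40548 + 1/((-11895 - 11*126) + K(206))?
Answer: -530165101/13075 ≈ -40548.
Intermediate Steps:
-40548 + 1/((-11895 - 11*126) + K(206)) = -40548 + 1/((-11895 - 11*126) + 206) = -40548 + 1/((-11895 - 1386) + 206) = -40548 + 1/(-13281 + 206) = -40548 + 1/(-13075) = -40548 - 1/13075 = -530165101/13075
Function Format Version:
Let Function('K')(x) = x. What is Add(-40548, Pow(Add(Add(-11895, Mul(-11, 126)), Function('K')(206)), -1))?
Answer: Rational(-530165101, 13075) ≈ -40548.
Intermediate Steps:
Add(-40548, Pow(Add(Add(-11895, Mul(-11, 126)), Function('K')(206)), -1)) = Add(-40548, Pow(Add(Add(-11895, Mul(-11, 126)), 206), -1)) = Add(-40548, Pow(Add(Add(-11895, -1386), 206), -1)) = Add(-40548, Pow(Add(-13281, 206), -1)) = Add(-40548, Pow(-13075, -1)) = Add(-40548, Rational(-1, 13075)) = Rational(-530165101, 13075)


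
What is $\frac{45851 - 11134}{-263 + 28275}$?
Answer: $\frac{233}{188} \approx 1.2394$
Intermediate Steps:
$\frac{45851 - 11134}{-263 + 28275} = \frac{34717}{28012} = 34717 \cdot \frac{1}{28012} = \frac{233}{188}$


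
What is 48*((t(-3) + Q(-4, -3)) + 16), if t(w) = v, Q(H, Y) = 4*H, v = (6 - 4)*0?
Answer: 0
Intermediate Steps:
v = 0 (v = 2*0 = 0)
t(w) = 0
48*((t(-3) + Q(-4, -3)) + 16) = 48*((0 + 4*(-4)) + 16) = 48*((0 - 16) + 16) = 48*(-16 + 16) = 48*0 = 0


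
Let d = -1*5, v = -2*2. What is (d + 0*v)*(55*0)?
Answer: 0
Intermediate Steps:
v = -4
d = -5
(d + 0*v)*(55*0) = (-5 + 0*(-4))*(55*0) = (-5 + 0)*0 = -5*0 = 0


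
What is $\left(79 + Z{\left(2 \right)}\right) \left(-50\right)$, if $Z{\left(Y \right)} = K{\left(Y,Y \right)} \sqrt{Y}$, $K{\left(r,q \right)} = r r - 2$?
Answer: $-3950 - 100 \sqrt{2} \approx -4091.4$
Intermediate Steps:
$K{\left(r,q \right)} = -2 + r^{2}$ ($K{\left(r,q \right)} = r^{2} - 2 = -2 + r^{2}$)
$Z{\left(Y \right)} = \sqrt{Y} \left(-2 + Y^{2}\right)$ ($Z{\left(Y \right)} = \left(-2 + Y^{2}\right) \sqrt{Y} = \sqrt{Y} \left(-2 + Y^{2}\right)$)
$\left(79 + Z{\left(2 \right)}\right) \left(-50\right) = \left(79 + \sqrt{2} \left(-2 + 2^{2}\right)\right) \left(-50\right) = \left(79 + \sqrt{2} \left(-2 + 4\right)\right) \left(-50\right) = \left(79 + \sqrt{2} \cdot 2\right) \left(-50\right) = \left(79 + 2 \sqrt{2}\right) \left(-50\right) = -3950 - 100 \sqrt{2}$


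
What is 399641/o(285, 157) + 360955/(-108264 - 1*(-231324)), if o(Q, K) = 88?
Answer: 31955575/7032 ≈ 4544.3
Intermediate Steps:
399641/o(285, 157) + 360955/(-108264 - 1*(-231324)) = 399641/88 + 360955/(-108264 - 1*(-231324)) = 399641*(1/88) + 360955/(-108264 + 231324) = 36331/8 + 360955/123060 = 36331/8 + 360955*(1/123060) = 36331/8 + 10313/3516 = 31955575/7032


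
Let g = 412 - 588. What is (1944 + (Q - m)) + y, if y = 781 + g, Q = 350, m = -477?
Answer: 3376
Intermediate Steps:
g = -176
y = 605 (y = 781 - 176 = 605)
(1944 + (Q - m)) + y = (1944 + (350 - 1*(-477))) + 605 = (1944 + (350 + 477)) + 605 = (1944 + 827) + 605 = 2771 + 605 = 3376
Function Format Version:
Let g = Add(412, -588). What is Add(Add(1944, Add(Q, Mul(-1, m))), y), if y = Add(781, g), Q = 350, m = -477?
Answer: 3376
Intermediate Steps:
g = -176
y = 605 (y = Add(781, -176) = 605)
Add(Add(1944, Add(Q, Mul(-1, m))), y) = Add(Add(1944, Add(350, Mul(-1, -477))), 605) = Add(Add(1944, Add(350, 477)), 605) = Add(Add(1944, 827), 605) = Add(2771, 605) = 3376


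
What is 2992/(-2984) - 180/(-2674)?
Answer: -466468/498701 ≈ -0.93537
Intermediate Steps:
2992/(-2984) - 180/(-2674) = 2992*(-1/2984) - 180*(-1/2674) = -374/373 + 90/1337 = -466468/498701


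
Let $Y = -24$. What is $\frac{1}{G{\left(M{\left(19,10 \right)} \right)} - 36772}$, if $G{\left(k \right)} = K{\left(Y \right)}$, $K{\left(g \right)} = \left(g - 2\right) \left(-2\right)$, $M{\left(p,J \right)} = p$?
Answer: $- \frac{1}{36720} \approx -2.7233 \cdot 10^{-5}$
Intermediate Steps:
$K{\left(g \right)} = 4 - 2 g$ ($K{\left(g \right)} = \left(-2 + g\right) \left(-2\right) = 4 - 2 g$)
$G{\left(k \right)} = 52$ ($G{\left(k \right)} = 4 - -48 = 4 + 48 = 52$)
$\frac{1}{G{\left(M{\left(19,10 \right)} \right)} - 36772} = \frac{1}{52 - 36772} = \frac{1}{-36720} = - \frac{1}{36720}$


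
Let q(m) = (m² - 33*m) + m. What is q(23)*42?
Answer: -8694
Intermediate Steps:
q(m) = m² - 32*m
q(23)*42 = (23*(-32 + 23))*42 = (23*(-9))*42 = -207*42 = -8694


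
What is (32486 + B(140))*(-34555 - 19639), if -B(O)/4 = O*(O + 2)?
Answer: 2548960596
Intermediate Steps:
B(O) = -4*O*(2 + O) (B(O) = -4*O*(O + 2) = -4*O*(2 + O))
(32486 + B(140))*(-34555 - 19639) = (32486 - 4*140*(2 + 140))*(-34555 - 19639) = (32486 - 4*140*142)*(-54194) = (32486 - 79520)*(-54194) = -47034*(-54194) = 2548960596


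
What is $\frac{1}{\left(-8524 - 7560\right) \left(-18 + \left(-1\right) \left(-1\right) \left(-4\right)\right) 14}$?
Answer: $\frac{1}{4953872} \approx 2.0186 \cdot 10^{-7}$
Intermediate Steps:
$\frac{1}{\left(-8524 - 7560\right) \left(-18 + \left(-1\right) \left(-1\right) \left(-4\right)\right) 14} = \frac{1}{\left(-16084\right) \left(-18 + 1 \left(-4\right)\right) 14} = - \frac{1}{16084 \left(-18 - 4\right) 14} = - \frac{1}{16084 \left(\left(-22\right) 14\right)} = - \frac{1}{16084 \left(-308\right)} = \left(- \frac{1}{16084}\right) \left(- \frac{1}{308}\right) = \frac{1}{4953872}$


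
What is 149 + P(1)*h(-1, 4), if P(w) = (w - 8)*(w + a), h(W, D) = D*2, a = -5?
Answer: 373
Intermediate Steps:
h(W, D) = 2*D
P(w) = (-8 + w)*(-5 + w) (P(w) = (w - 8)*(w - 5) = (-8 + w)*(-5 + w))
149 + P(1)*h(-1, 4) = 149 + (40 + 1² - 13*1)*(2*4) = 149 + (40 + 1 - 13)*8 = 149 + 28*8 = 149 + 224 = 373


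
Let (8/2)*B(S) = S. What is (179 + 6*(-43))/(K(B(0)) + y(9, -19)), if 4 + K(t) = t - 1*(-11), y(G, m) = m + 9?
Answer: 79/3 ≈ 26.333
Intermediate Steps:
B(S) = S/4
y(G, m) = 9 + m
K(t) = 7 + t (K(t) = -4 + (t - 1*(-11)) = -4 + (t + 11) = -4 + (11 + t) = 7 + t)
(179 + 6*(-43))/(K(B(0)) + y(9, -19)) = (179 + 6*(-43))/((7 + (¼)*0) + (9 - 19)) = (179 - 258)/((7 + 0) - 10) = -79/(7 - 10) = -79/(-3) = -79*(-⅓) = 79/3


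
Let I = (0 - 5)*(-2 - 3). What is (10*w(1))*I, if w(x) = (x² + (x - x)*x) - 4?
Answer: -750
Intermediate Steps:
I = 25 (I = -5*(-5) = 25)
w(x) = -4 + x² (w(x) = (x² + 0*x) - 4 = (x² + 0) - 4 = x² - 4 = -4 + x²)
(10*w(1))*I = (10*(-4 + 1²))*25 = (10*(-4 + 1))*25 = (10*(-3))*25 = -30*25 = -750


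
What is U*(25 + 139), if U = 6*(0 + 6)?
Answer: 5904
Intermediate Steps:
U = 36 (U = 6*6 = 36)
U*(25 + 139) = 36*(25 + 139) = 36*164 = 5904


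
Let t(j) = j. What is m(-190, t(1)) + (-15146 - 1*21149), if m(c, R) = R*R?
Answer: -36294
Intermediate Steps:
m(c, R) = R²
m(-190, t(1)) + (-15146 - 1*21149) = 1² + (-15146 - 1*21149) = 1 + (-15146 - 21149) = 1 - 36295 = -36294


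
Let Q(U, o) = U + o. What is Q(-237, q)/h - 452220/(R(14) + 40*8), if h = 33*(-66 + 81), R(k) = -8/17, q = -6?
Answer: -105743091/74690 ≈ -1415.8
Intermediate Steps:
R(k) = -8/17 (R(k) = -8*1/17 = -8/17)
h = 495 (h = 33*15 = 495)
Q(-237, q)/h - 452220/(R(14) + 40*8) = (-237 - 6)/495 - 452220/(-8/17 + 40*8) = -243*1/495 - 452220/(-8/17 + 320) = -27/55 - 452220/5432/17 = -27/55 - 452220*17/5432 = -27/55 - 1921935/1358 = -105743091/74690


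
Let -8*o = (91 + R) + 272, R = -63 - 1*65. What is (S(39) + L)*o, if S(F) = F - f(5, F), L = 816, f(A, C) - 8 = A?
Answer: -98935/4 ≈ -24734.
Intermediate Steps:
f(A, C) = 8 + A
R = -128 (R = -63 - 65 = -128)
S(F) = -13 + F (S(F) = F - (8 + 5) = F - 1*13 = F - 13 = -13 + F)
o = -235/8 (o = -((91 - 128) + 272)/8 = -(-37 + 272)/8 = -1/8*235 = -235/8 ≈ -29.375)
(S(39) + L)*o = ((-13 + 39) + 816)*(-235/8) = (26 + 816)*(-235/8) = 842*(-235/8) = -98935/4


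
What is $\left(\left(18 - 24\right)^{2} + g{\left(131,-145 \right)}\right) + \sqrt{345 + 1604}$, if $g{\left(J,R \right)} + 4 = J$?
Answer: $163 + \sqrt{1949} \approx 207.15$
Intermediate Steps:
$g{\left(J,R \right)} = -4 + J$
$\left(\left(18 - 24\right)^{2} + g{\left(131,-145 \right)}\right) + \sqrt{345 + 1604} = \left(\left(18 - 24\right)^{2} + \left(-4 + 131\right)\right) + \sqrt{345 + 1604} = \left(\left(-6\right)^{2} + 127\right) + \sqrt{1949} = \left(36 + 127\right) + \sqrt{1949} = 163 + \sqrt{1949}$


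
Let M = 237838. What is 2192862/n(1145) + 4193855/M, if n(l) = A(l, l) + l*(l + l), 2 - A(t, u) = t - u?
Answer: 1439756475352/77952950447 ≈ 18.470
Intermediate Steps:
A(t, u) = 2 + u - t (A(t, u) = 2 - (t - u) = 2 + (u - t) = 2 + u - t)
n(l) = 2 + 2*l² (n(l) = (2 + l - l) + l*(l + l) = 2 + l*(2*l) = 2 + 2*l²)
2192862/n(1145) + 4193855/M = 2192862/(2 + 2*1145²) + 4193855/237838 = 2192862/(2 + 2*1311025) + 4193855*(1/237838) = 2192862/(2 + 2622050) + 4193855/237838 = 2192862/2622052 + 4193855/237838 = 2192862*(1/2622052) + 4193855/237838 = 1096431/1311026 + 4193855/237838 = 1439756475352/77952950447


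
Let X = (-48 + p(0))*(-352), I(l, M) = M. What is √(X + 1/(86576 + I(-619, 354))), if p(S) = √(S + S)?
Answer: √127680113597330/86930 ≈ 129.98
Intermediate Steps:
p(S) = √2*√S (p(S) = √(2*S) = √2*√S)
X = 16896 (X = (-48 + √2*√0)*(-352) = (-48 + √2*0)*(-352) = (-48 + 0)*(-352) = -48*(-352) = 16896)
√(X + 1/(86576 + I(-619, 354))) = √(16896 + 1/(86576 + 354)) = √(16896 + 1/86930) = √(1468769281/86930) = √127680113597330/86930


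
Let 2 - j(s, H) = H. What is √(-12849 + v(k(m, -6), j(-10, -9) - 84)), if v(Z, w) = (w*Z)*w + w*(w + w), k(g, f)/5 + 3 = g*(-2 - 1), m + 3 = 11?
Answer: I*√721606 ≈ 849.47*I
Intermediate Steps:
j(s, H) = 2 - H
m = 8 (m = -3 + 11 = 8)
k(g, f) = -15 - 15*g (k(g, f) = -15 + 5*(g*(-2 - 1)) = -15 + 5*(g*(-3)) = -15 + 5*(-3*g) = -15 - 15*g)
v(Z, w) = 2*w² + Z*w² (v(Z, w) = (Z*w)*w + w*(2*w) = Z*w² + 2*w² = 2*w² + Z*w²)
√(-12849 + v(k(m, -6), j(-10, -9) - 84)) = √(-12849 + ((2 - 1*(-9)) - 84)²*(2 + (-15 - 15*8))) = √(-12849 + ((2 + 9) - 84)²*(2 + (-15 - 120))) = √(-12849 + (11 - 84)²*(2 - 135)) = √(-12849 + (-73)²*(-133)) = √(-12849 + 5329*(-133)) = √(-12849 - 708757) = √(-721606) = I*√721606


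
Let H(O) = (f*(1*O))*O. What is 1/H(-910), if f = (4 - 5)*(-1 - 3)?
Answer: 1/3312400 ≈ 3.0190e-7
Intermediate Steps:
f = 4 (f = -1*(-4) = 4)
H(O) = 4*O² (H(O) = (4*(1*O))*O = (4*O)*O = 4*O²)
1/H(-910) = 1/(4*(-910)²) = 1/(4*828100) = 1/3312400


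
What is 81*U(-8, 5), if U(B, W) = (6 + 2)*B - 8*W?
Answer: -8424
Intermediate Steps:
U(B, W) = -8*W + 8*B (U(B, W) = 8*B - 8*W = -8*W + 8*B)
81*U(-8, 5) = 81*(-8*5 + 8*(-8)) = 81*(-40 - 64) = 81*(-104) = -8424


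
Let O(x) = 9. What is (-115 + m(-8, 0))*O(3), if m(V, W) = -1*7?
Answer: -1098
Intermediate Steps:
m(V, W) = -7
(-115 + m(-8, 0))*O(3) = (-115 - 7)*9 = -122*9 = -1098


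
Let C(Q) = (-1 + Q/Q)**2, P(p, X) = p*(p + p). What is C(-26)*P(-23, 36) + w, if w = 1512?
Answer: 1512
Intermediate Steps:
P(p, X) = 2*p**2 (P(p, X) = p*(2*p) = 2*p**2)
C(Q) = 0 (C(Q) = (-1 + 1)**2 = 0**2 = 0)
C(-26)*P(-23, 36) + w = 0*(2*(-23)**2) + 1512 = 0*(2*529) + 1512 = 0*1058 + 1512 = 0 + 1512 = 1512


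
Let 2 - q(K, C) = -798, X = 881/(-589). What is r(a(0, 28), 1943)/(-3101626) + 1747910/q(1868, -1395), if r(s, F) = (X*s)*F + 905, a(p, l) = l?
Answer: 159661039219047/73074308560 ≈ 2184.9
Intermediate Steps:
X = -881/589 (X = 881*(-1/589) = -881/589 ≈ -1.4958)
q(K, C) = 800 (q(K, C) = 2 - 1*(-798) = 2 + 798 = 800)
r(s, F) = 905 - 881*F*s/589 (r(s, F) = (-881*s/589)*F + 905 = -881*F*s/589 + 905 = 905 - 881*F*s/589)
r(a(0, 28), 1943)/(-3101626) + 1747910/q(1868, -1395) = (905 - 881/589*1943*28)/(-3101626) + 1747910/800 = (905 - 47929924/589)*(-1/3101626) + 1747910*(1/800) = -47396879/589*(-1/3101626) + 174791/80 = 47396879/1826857714 + 174791/80 = 159661039219047/73074308560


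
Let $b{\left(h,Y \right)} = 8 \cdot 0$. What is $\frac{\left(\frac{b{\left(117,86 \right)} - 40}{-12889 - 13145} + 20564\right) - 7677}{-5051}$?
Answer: $- \frac{167750099}{65748867} \approx -2.5514$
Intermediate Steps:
$b{\left(h,Y \right)} = 0$
$\frac{\left(\frac{b{\left(117,86 \right)} - 40}{-12889 - 13145} + 20564\right) - 7677}{-5051} = \frac{\left(\frac{0 - 40}{-12889 - 13145} + 20564\right) - 7677}{-5051} = \left(\left(- \frac{40}{-26034} + 20564\right) - 7677\right) \left(- \frac{1}{5051}\right) = \left(\left(\left(-40\right) \left(- \frac{1}{26034}\right) + 20564\right) - 7677\right) \left(- \frac{1}{5051}\right) = \left(\left(\frac{20}{13017} + 20564\right) - 7677\right) \left(- \frac{1}{5051}\right) = \left(\frac{267681608}{13017} - 7677\right) \left(- \frac{1}{5051}\right) = \frac{167750099}{13017} \left(- \frac{1}{5051}\right) = - \frac{167750099}{65748867}$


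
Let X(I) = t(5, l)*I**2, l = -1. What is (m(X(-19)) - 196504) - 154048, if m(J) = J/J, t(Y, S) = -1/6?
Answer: -350551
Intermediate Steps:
t(Y, S) = -1/6 (t(Y, S) = -1*1/6 = -1/6)
X(I) = -I**2/6
m(J) = 1
(m(X(-19)) - 196504) - 154048 = (1 - 196504) - 154048 = -196503 - 154048 = -350551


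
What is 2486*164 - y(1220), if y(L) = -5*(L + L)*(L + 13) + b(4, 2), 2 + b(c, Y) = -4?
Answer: 15450310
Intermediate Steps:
b(c, Y) = -6 (b(c, Y) = -2 - 4 = -6)
y(L) = -6 - 10*L*(13 + L) (y(L) = -5*(L + L)*(L + 13) - 6 = -5*2*L*(13 + L) - 6 = -10*L*(13 + L) - 6 = -6 - 10*L*(13 + L))
2486*164 - y(1220) = 2486*164 - (-6 - 130*1220 - 10*1220**2) = 407704 - (-6 - 158600 - 10*1488400) = 407704 - (-6 - 158600 - 14884000) = 407704 - 1*(-15042606) = 407704 + 15042606 = 15450310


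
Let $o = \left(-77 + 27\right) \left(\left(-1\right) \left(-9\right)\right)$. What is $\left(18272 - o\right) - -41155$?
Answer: $59877$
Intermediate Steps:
$o = -450$ ($o = \left(-50\right) 9 = -450$)
$\left(18272 - o\right) - -41155 = \left(18272 - -450\right) - -41155 = \left(18272 + 450\right) + 41155 = 18722 + 41155 = 59877$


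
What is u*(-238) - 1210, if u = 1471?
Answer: -351308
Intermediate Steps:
u*(-238) - 1210 = 1471*(-238) - 1210 = -350098 - 1210 = -351308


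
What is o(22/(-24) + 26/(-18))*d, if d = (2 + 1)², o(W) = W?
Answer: -85/4 ≈ -21.250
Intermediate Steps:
d = 9 (d = 3² = 9)
o(22/(-24) + 26/(-18))*d = (22/(-24) + 26/(-18))*9 = (22*(-1/24) + 26*(-1/18))*9 = (-11/12 - 13/9)*9 = -85/36*9 = -85/4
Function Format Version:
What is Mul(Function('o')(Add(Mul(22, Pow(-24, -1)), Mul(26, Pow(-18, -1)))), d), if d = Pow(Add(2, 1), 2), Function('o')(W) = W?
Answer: Rational(-85, 4) ≈ -21.250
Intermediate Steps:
d = 9 (d = Pow(3, 2) = 9)
Mul(Function('o')(Add(Mul(22, Pow(-24, -1)), Mul(26, Pow(-18, -1)))), d) = Mul(Add(Mul(22, Pow(-24, -1)), Mul(26, Pow(-18, -1))), 9) = Mul(Add(Mul(22, Rational(-1, 24)), Mul(26, Rational(-1, 18))), 9) = Mul(Add(Rational(-11, 12), Rational(-13, 9)), 9) = Mul(Rational(-85, 36), 9) = Rational(-85, 4)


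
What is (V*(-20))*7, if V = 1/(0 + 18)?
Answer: -70/9 ≈ -7.7778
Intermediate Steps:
V = 1/18 ≈ 0.055556
(V*(-20))*7 = ((1/18)*(-20))*7 = -10/9*7 = -70/9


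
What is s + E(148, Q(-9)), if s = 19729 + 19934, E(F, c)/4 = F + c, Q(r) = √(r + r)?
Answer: 40255 + 12*I*√2 ≈ 40255.0 + 16.971*I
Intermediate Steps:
Q(r) = √2*√r (Q(r) = √(2*r) = √2*√r)
E(F, c) = 4*F + 4*c (E(F, c) = 4*(F + c) = 4*F + 4*c)
s = 39663
s + E(148, Q(-9)) = 39663 + (4*148 + 4*(√2*√(-9))) = 39663 + (592 + 4*(√2*(3*I))) = 39663 + (592 + 4*(3*I*√2)) = 39663 + (592 + 12*I*√2) = 40255 + 12*I*√2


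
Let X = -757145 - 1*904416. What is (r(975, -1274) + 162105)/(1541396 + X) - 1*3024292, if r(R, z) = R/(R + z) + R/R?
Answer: -8358526836503/2763795 ≈ -3.0243e+6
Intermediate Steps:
r(R, z) = 1 + R/(R + z) (r(R, z) = R/(R + z) + 1 = 1 + R/(R + z))
X = -1661561 (X = -757145 - 904416 = -1661561)
(r(975, -1274) + 162105)/(1541396 + X) - 1*3024292 = ((-1274 + 2*975)/(975 - 1274) + 162105)/(1541396 - 1661561) - 1*3024292 = ((-1274 + 1950)/(-299) + 162105)/(-120165) - 3024292 = (-1/299*676 + 162105)*(-1/120165) - 3024292 = (-52/23 + 162105)*(-1/120165) - 3024292 = (3728363/23)*(-1/120165) - 3024292 = -3728363/2763795 - 3024292 = -8358526836503/2763795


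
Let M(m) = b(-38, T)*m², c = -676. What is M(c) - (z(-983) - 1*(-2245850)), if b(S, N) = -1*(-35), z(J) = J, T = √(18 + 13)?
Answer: 13749293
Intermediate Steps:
T = √31 ≈ 5.5678
b(S, N) = 35
M(m) = 35*m²
M(c) - (z(-983) - 1*(-2245850)) = 35*(-676)² - (-983 - 1*(-2245850)) = 35*456976 - (-983 + 2245850) = 15994160 - 1*2244867 = 15994160 - 2244867 = 13749293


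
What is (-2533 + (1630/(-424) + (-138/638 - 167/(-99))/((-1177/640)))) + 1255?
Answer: -918864852377/716383404 ≈ -1282.6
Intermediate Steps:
(-2533 + (1630/(-424) + (-138/638 - 167/(-99))/((-1177/640)))) + 1255 = (-2533 + (1630*(-1/424) + (-138*1/638 - 167*(-1/99))/((-1177*1/640)))) + 1255 = (-2533 + (-815/212 + (-69/319 + 167/99)/(-1177/640))) + 1255 = (-2533 + (-815/212 + (4222/2871)*(-640/1177))) + 1255 = (-2533 + (-815/212 - 2702080/3379167)) + 1255 = (-2533 - 3326862065/716383404) + 1255 = -1817926024397/716383404 + 1255 = -918864852377/716383404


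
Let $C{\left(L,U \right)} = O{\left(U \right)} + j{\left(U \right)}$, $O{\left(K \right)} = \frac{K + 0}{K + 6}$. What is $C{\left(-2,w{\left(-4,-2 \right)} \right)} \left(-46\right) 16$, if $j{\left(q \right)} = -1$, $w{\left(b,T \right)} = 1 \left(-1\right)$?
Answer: $\frac{4416}{5} \approx 883.2$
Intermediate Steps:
$w{\left(b,T \right)} = -1$
$O{\left(K \right)} = \frac{K}{6 + K}$
$C{\left(L,U \right)} = -1 + \frac{U}{6 + U}$ ($C{\left(L,U \right)} = \frac{U}{6 + U} - 1 = -1 + \frac{U}{6 + U}$)
$C{\left(-2,w{\left(-4,-2 \right)} \right)} \left(-46\right) 16 = - \frac{6}{6 - 1} \left(-46\right) 16 = - \frac{6}{5} \left(-46\right) 16 = \left(-6\right) \frac{1}{5} \left(-46\right) 16 = \left(- \frac{6}{5}\right) \left(-46\right) 16 = \frac{276}{5} \cdot 16 = \frac{4416}{5}$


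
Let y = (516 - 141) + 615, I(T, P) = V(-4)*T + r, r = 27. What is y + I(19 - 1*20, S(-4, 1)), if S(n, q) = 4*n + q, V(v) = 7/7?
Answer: 1016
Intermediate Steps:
V(v) = 1 (V(v) = 7*(⅐) = 1)
S(n, q) = q + 4*n
I(T, P) = 27 + T (I(T, P) = 1*T + 27 = T + 27 = 27 + T)
y = 990 (y = 375 + 615 = 990)
y + I(19 - 1*20, S(-4, 1)) = 990 + (27 + (19 - 1*20)) = 990 + (27 + (19 - 20)) = 990 + (27 - 1) = 990 + 26 = 1016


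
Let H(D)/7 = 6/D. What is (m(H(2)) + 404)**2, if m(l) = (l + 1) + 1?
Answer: 182329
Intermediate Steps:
H(D) = 42/D (H(D) = 7*(6/D) = 42/D)
m(l) = 2 + l (m(l) = (1 + l) + 1 = 2 + l)
(m(H(2)) + 404)**2 = ((2 + 42/2) + 404)**2 = ((2 + 42*(1/2)) + 404)**2 = ((2 + 21) + 404)**2 = (23 + 404)**2 = 427**2 = 182329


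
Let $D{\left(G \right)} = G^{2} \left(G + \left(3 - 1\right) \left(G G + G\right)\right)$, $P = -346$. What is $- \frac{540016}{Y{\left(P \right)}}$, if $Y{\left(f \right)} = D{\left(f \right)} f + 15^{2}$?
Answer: $\frac{540016}{9874693331759} \approx 5.4687 \cdot 10^{-8}$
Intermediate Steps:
$D{\left(G \right)} = G^{2} \left(2 G^{2} + 3 G\right)$ ($D{\left(G \right)} = G^{2} \left(G + 2 \left(G^{2} + G\right)\right) = G^{2} \left(G + 2 \left(G + G^{2}\right)\right) = G^{2} \left(G + \left(2 G + 2 G^{2}\right)\right) = G^{2} \left(2 G^{2} + 3 G\right)$)
$Y{\left(f \right)} = 225 + f^{4} \left(3 + 2 f\right)$ ($Y{\left(f \right)} = f^{3} \left(3 + 2 f\right) f + 15^{2} = f^{4} \left(3 + 2 f\right) + 225 = 225 + f^{4} \left(3 + 2 f\right)$)
$- \frac{540016}{Y{\left(P \right)}} = - \frac{540016}{225 + \left(-346\right)^{4} \left(3 + 2 \left(-346\right)\right)} = - \frac{540016}{225 + 14331920656 \left(3 - 692\right)} = - \frac{540016}{225 + 14331920656 \left(-689\right)} = - \frac{540016}{225 - 9874693331984} = - \frac{540016}{-9874693331759} = \left(-540016\right) \left(- \frac{1}{9874693331759}\right) = \frac{540016}{9874693331759}$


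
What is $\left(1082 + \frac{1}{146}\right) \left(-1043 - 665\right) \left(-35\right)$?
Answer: $\frac{4721812970}{73} \approx 6.4682 \cdot 10^{7}$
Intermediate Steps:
$\left(1082 + \frac{1}{146}\right) \left(-1043 - 665\right) \left(-35\right) = \left(1082 + \frac{1}{146}\right) \left(-1708\right) \left(-35\right) = \frac{157973}{146} \left(-1708\right) \left(-35\right) = \left(- \frac{134908942}{73}\right) \left(-35\right) = \frac{4721812970}{73}$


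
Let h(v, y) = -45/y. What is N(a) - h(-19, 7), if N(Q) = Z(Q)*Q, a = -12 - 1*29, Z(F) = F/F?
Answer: -242/7 ≈ -34.571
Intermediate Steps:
Z(F) = 1
a = -41 (a = -12 - 29 = -41)
N(Q) = Q (N(Q) = 1*Q = Q)
N(a) - h(-19, 7) = -41 - (-45)/7 = -41 - 1*(-45/7) = -41 + 45/7 = -242/7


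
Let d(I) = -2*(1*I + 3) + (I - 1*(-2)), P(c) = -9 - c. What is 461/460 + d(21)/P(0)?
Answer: 15649/4140 ≈ 3.7800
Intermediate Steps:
d(I) = -4 - I (d(I) = -2*(I + 3) + (I + 2) = -2*(3 + I) + (2 + I) = (-6 - 2*I) + (2 + I) = -4 - I)
461/460 + d(21)/P(0) = 461/460 + (-4 - 1*21)/(-9 - 1*0) = 461*(1/460) + (-4 - 21)/(-9 + 0) = 461/460 - 25/(-9) = 461/460 - 25*(-⅑) = 461/460 + 25/9 = 15649/4140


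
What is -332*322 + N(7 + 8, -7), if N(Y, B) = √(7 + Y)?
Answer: -106904 + √22 ≈ -1.0690e+5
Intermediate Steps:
-332*322 + N(7 + 8, -7) = -332*322 + √(7 + (7 + 8)) = -106904 + √(7 + 15) = -106904 + √22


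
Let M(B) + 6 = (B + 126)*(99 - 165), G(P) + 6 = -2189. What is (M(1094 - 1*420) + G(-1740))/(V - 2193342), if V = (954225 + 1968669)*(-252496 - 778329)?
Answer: 55001/3012994400892 ≈ 1.8255e-8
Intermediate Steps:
V = -3012992207550 (V = 2922894*(-1030825) = -3012992207550)
G(P) = -2195 (G(P) = -6 - 2189 = -2195)
M(B) = -8322 - 66*B (M(B) = -6 + (B + 126)*(99 - 165) = -6 + (126 + B)*(-66) = -6 + (-8316 - 66*B) = -8322 - 66*B)
(M(1094 - 1*420) + G(-1740))/(V - 2193342) = ((-8322 - 66*(1094 - 1*420)) - 2195)/(-3012992207550 - 2193342) = ((-8322 - 66*(1094 - 420)) - 2195)/(-3012994400892) = ((-8322 - 66*674) - 2195)*(-1/3012994400892) = ((-8322 - 44484) - 2195)*(-1/3012994400892) = (-52806 - 2195)*(-1/3012994400892) = -55001*(-1/3012994400892) = 55001/3012994400892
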